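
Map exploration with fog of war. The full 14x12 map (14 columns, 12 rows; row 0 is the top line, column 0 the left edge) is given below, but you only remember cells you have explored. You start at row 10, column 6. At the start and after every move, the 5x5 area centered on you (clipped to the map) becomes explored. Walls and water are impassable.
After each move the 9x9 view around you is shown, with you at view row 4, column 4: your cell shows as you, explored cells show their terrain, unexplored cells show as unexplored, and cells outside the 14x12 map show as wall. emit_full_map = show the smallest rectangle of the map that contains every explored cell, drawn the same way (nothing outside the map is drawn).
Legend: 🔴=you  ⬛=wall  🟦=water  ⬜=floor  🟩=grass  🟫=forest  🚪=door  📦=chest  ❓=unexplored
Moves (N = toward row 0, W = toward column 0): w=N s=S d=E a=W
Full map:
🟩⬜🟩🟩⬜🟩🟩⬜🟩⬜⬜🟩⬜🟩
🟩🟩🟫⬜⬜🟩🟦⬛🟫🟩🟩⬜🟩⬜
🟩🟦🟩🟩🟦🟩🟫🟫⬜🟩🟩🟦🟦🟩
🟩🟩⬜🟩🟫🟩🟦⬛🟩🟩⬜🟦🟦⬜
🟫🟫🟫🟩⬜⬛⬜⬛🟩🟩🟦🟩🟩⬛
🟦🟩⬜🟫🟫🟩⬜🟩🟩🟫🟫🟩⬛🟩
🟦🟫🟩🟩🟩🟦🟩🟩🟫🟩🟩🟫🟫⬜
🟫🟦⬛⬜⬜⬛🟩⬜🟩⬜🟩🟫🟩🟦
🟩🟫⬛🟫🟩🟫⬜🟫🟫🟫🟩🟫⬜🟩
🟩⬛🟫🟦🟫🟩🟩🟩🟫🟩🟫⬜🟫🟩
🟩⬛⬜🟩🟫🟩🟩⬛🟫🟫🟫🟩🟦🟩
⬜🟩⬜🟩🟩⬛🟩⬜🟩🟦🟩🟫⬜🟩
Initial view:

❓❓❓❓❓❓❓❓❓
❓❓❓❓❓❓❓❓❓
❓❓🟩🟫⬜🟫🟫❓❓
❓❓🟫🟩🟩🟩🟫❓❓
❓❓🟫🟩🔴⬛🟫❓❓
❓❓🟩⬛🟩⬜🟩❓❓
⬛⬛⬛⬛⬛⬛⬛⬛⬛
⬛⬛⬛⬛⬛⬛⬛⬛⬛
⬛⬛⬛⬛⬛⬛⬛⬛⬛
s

❓❓❓❓❓❓❓❓❓
❓❓🟩🟫⬜🟫🟫❓❓
❓❓🟫🟩🟩🟩🟫❓❓
❓❓🟫🟩🟩⬛🟫❓❓
❓❓🟩⬛🔴⬜🟩❓❓
⬛⬛⬛⬛⬛⬛⬛⬛⬛
⬛⬛⬛⬛⬛⬛⬛⬛⬛
⬛⬛⬛⬛⬛⬛⬛⬛⬛
⬛⬛⬛⬛⬛⬛⬛⬛⬛

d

❓❓❓❓❓❓❓❓❓
❓🟩🟫⬜🟫🟫❓❓❓
❓🟫🟩🟩🟩🟫🟩❓❓
❓🟫🟩🟩⬛🟫🟫❓❓
❓🟩⬛🟩🔴🟩🟦❓❓
⬛⬛⬛⬛⬛⬛⬛⬛⬛
⬛⬛⬛⬛⬛⬛⬛⬛⬛
⬛⬛⬛⬛⬛⬛⬛⬛⬛
⬛⬛⬛⬛⬛⬛⬛⬛⬛

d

❓❓❓❓❓❓❓❓❓
🟩🟫⬜🟫🟫❓❓❓❓
🟫🟩🟩🟩🟫🟩🟫❓❓
🟫🟩🟩⬛🟫🟫🟫❓❓
🟩⬛🟩⬜🔴🟦🟩❓❓
⬛⬛⬛⬛⬛⬛⬛⬛⬛
⬛⬛⬛⬛⬛⬛⬛⬛⬛
⬛⬛⬛⬛⬛⬛⬛⬛⬛
⬛⬛⬛⬛⬛⬛⬛⬛⬛

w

❓❓❓❓❓❓❓❓❓
❓❓❓❓❓❓❓❓❓
🟩🟫⬜🟫🟫🟫🟩❓❓
🟫🟩🟩🟩🟫🟩🟫❓❓
🟫🟩🟩⬛🔴🟫🟫❓❓
🟩⬛🟩⬜🟩🟦🟩❓❓
⬛⬛⬛⬛⬛⬛⬛⬛⬛
⬛⬛⬛⬛⬛⬛⬛⬛⬛
⬛⬛⬛⬛⬛⬛⬛⬛⬛

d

❓❓❓❓❓❓❓❓❓
❓❓❓❓❓❓❓❓❓
🟫⬜🟫🟫🟫🟩🟫❓❓
🟩🟩🟩🟫🟩🟫⬜❓❓
🟩🟩⬛🟫🔴🟫🟩❓❓
⬛🟩⬜🟩🟦🟩🟫❓❓
⬛⬛⬛⬛⬛⬛⬛⬛⬛
⬛⬛⬛⬛⬛⬛⬛⬛⬛
⬛⬛⬛⬛⬛⬛⬛⬛⬛

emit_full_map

🟩🟫⬜🟫🟫🟫🟩🟫
🟫🟩🟩🟩🟫🟩🟫⬜
🟫🟩🟩⬛🟫🔴🟫🟩
🟩⬛🟩⬜🟩🟦🟩🟫

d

❓❓❓❓❓❓❓❓⬛
❓❓❓❓❓❓❓❓⬛
⬜🟫🟫🟫🟩🟫⬜❓⬛
🟩🟩🟫🟩🟫⬜🟫❓⬛
🟩⬛🟫🟫🔴🟩🟦❓⬛
🟩⬜🟩🟦🟩🟫⬜❓⬛
⬛⬛⬛⬛⬛⬛⬛⬛⬛
⬛⬛⬛⬛⬛⬛⬛⬛⬛
⬛⬛⬛⬛⬛⬛⬛⬛⬛

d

❓❓❓❓❓❓❓⬛⬛
❓❓❓❓❓❓❓⬛⬛
🟫🟫🟫🟩🟫⬜🟩⬛⬛
🟩🟫🟩🟫⬜🟫🟩⬛⬛
⬛🟫🟫🟫🔴🟦🟩⬛⬛
⬜🟩🟦🟩🟫⬜🟩⬛⬛
⬛⬛⬛⬛⬛⬛⬛⬛⬛
⬛⬛⬛⬛⬛⬛⬛⬛⬛
⬛⬛⬛⬛⬛⬛⬛⬛⬛

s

❓❓❓❓❓❓❓⬛⬛
🟫🟫🟫🟩🟫⬜🟩⬛⬛
🟩🟫🟩🟫⬜🟫🟩⬛⬛
⬛🟫🟫🟫🟩🟦🟩⬛⬛
⬜🟩🟦🟩🔴⬜🟩⬛⬛
⬛⬛⬛⬛⬛⬛⬛⬛⬛
⬛⬛⬛⬛⬛⬛⬛⬛⬛
⬛⬛⬛⬛⬛⬛⬛⬛⬛
⬛⬛⬛⬛⬛⬛⬛⬛⬛

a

❓❓❓❓❓❓❓❓⬛
⬜🟫🟫🟫🟩🟫⬜🟩⬛
🟩🟩🟫🟩🟫⬜🟫🟩⬛
🟩⬛🟫🟫🟫🟩🟦🟩⬛
🟩⬜🟩🟦🔴🟫⬜🟩⬛
⬛⬛⬛⬛⬛⬛⬛⬛⬛
⬛⬛⬛⬛⬛⬛⬛⬛⬛
⬛⬛⬛⬛⬛⬛⬛⬛⬛
⬛⬛⬛⬛⬛⬛⬛⬛⬛

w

❓❓❓❓❓❓❓❓⬛
❓❓❓❓❓❓❓❓⬛
⬜🟫🟫🟫🟩🟫⬜🟩⬛
🟩🟩🟫🟩🟫⬜🟫🟩⬛
🟩⬛🟫🟫🔴🟩🟦🟩⬛
🟩⬜🟩🟦🟩🟫⬜🟩⬛
⬛⬛⬛⬛⬛⬛⬛⬛⬛
⬛⬛⬛⬛⬛⬛⬛⬛⬛
⬛⬛⬛⬛⬛⬛⬛⬛⬛

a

❓❓❓❓❓❓❓❓❓
❓❓❓❓❓❓❓❓❓
🟫⬜🟫🟫🟫🟩🟫⬜🟩
🟩🟩🟩🟫🟩🟫⬜🟫🟩
🟩🟩⬛🟫🔴🟫🟩🟦🟩
⬛🟩⬜🟩🟦🟩🟫⬜🟩
⬛⬛⬛⬛⬛⬛⬛⬛⬛
⬛⬛⬛⬛⬛⬛⬛⬛⬛
⬛⬛⬛⬛⬛⬛⬛⬛⬛

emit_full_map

🟩🟫⬜🟫🟫🟫🟩🟫⬜🟩
🟫🟩🟩🟩🟫🟩🟫⬜🟫🟩
🟫🟩🟩⬛🟫🔴🟫🟩🟦🟩
🟩⬛🟩⬜🟩🟦🟩🟫⬜🟩

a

❓❓❓❓❓❓❓❓❓
❓❓❓❓❓❓❓❓❓
🟩🟫⬜🟫🟫🟫🟩🟫⬜
🟫🟩🟩🟩🟫🟩🟫⬜🟫
🟫🟩🟩⬛🔴🟫🟫🟩🟦
🟩⬛🟩⬜🟩🟦🟩🟫⬜
⬛⬛⬛⬛⬛⬛⬛⬛⬛
⬛⬛⬛⬛⬛⬛⬛⬛⬛
⬛⬛⬛⬛⬛⬛⬛⬛⬛

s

❓❓❓❓❓❓❓❓❓
🟩🟫⬜🟫🟫🟫🟩🟫⬜
🟫🟩🟩🟩🟫🟩🟫⬜🟫
🟫🟩🟩⬛🟫🟫🟫🟩🟦
🟩⬛🟩⬜🔴🟦🟩🟫⬜
⬛⬛⬛⬛⬛⬛⬛⬛⬛
⬛⬛⬛⬛⬛⬛⬛⬛⬛
⬛⬛⬛⬛⬛⬛⬛⬛⬛
⬛⬛⬛⬛⬛⬛⬛⬛⬛

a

❓❓❓❓❓❓❓❓❓
❓🟩🟫⬜🟫🟫🟫🟩🟫
❓🟫🟩🟩🟩🟫🟩🟫⬜
❓🟫🟩🟩⬛🟫🟫🟫🟩
❓🟩⬛🟩🔴🟩🟦🟩🟫
⬛⬛⬛⬛⬛⬛⬛⬛⬛
⬛⬛⬛⬛⬛⬛⬛⬛⬛
⬛⬛⬛⬛⬛⬛⬛⬛⬛
⬛⬛⬛⬛⬛⬛⬛⬛⬛

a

❓❓❓❓❓❓❓❓❓
❓❓🟩🟫⬜🟫🟫🟫🟩
❓❓🟫🟩🟩🟩🟫🟩🟫
❓❓🟫🟩🟩⬛🟫🟫🟫
❓❓🟩⬛🔴⬜🟩🟦🟩
⬛⬛⬛⬛⬛⬛⬛⬛⬛
⬛⬛⬛⬛⬛⬛⬛⬛⬛
⬛⬛⬛⬛⬛⬛⬛⬛⬛
⬛⬛⬛⬛⬛⬛⬛⬛⬛

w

❓❓❓❓❓❓❓❓❓
❓❓❓❓❓❓❓❓❓
❓❓🟩🟫⬜🟫🟫🟫🟩
❓❓🟫🟩🟩🟩🟫🟩🟫
❓❓🟫🟩🔴⬛🟫🟫🟫
❓❓🟩⬛🟩⬜🟩🟦🟩
⬛⬛⬛⬛⬛⬛⬛⬛⬛
⬛⬛⬛⬛⬛⬛⬛⬛⬛
⬛⬛⬛⬛⬛⬛⬛⬛⬛

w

❓❓❓❓❓❓❓❓❓
❓❓❓❓❓❓❓❓❓
❓❓⬜⬛🟩⬜🟩❓❓
❓❓🟩🟫⬜🟫🟫🟫🟩
❓❓🟫🟩🔴🟩🟫🟩🟫
❓❓🟫🟩🟩⬛🟫🟫🟫
❓❓🟩⬛🟩⬜🟩🟦🟩
⬛⬛⬛⬛⬛⬛⬛⬛⬛
⬛⬛⬛⬛⬛⬛⬛⬛⬛

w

❓❓❓❓❓❓❓❓❓
❓❓❓❓❓❓❓❓❓
❓❓🟩🟦🟩🟩🟫❓❓
❓❓⬜⬛🟩⬜🟩❓❓
❓❓🟩🟫🔴🟫🟫🟫🟩
❓❓🟫🟩🟩🟩🟫🟩🟫
❓❓🟫🟩🟩⬛🟫🟫🟫
❓❓🟩⬛🟩⬜🟩🟦🟩
⬛⬛⬛⬛⬛⬛⬛⬛⬛

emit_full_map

🟩🟦🟩🟩🟫❓❓❓❓❓
⬜⬛🟩⬜🟩❓❓❓❓❓
🟩🟫🔴🟫🟫🟫🟩🟫⬜🟩
🟫🟩🟩🟩🟫🟩🟫⬜🟫🟩
🟫🟩🟩⬛🟫🟫🟫🟩🟦🟩
🟩⬛🟩⬜🟩🟦🟩🟫⬜🟩


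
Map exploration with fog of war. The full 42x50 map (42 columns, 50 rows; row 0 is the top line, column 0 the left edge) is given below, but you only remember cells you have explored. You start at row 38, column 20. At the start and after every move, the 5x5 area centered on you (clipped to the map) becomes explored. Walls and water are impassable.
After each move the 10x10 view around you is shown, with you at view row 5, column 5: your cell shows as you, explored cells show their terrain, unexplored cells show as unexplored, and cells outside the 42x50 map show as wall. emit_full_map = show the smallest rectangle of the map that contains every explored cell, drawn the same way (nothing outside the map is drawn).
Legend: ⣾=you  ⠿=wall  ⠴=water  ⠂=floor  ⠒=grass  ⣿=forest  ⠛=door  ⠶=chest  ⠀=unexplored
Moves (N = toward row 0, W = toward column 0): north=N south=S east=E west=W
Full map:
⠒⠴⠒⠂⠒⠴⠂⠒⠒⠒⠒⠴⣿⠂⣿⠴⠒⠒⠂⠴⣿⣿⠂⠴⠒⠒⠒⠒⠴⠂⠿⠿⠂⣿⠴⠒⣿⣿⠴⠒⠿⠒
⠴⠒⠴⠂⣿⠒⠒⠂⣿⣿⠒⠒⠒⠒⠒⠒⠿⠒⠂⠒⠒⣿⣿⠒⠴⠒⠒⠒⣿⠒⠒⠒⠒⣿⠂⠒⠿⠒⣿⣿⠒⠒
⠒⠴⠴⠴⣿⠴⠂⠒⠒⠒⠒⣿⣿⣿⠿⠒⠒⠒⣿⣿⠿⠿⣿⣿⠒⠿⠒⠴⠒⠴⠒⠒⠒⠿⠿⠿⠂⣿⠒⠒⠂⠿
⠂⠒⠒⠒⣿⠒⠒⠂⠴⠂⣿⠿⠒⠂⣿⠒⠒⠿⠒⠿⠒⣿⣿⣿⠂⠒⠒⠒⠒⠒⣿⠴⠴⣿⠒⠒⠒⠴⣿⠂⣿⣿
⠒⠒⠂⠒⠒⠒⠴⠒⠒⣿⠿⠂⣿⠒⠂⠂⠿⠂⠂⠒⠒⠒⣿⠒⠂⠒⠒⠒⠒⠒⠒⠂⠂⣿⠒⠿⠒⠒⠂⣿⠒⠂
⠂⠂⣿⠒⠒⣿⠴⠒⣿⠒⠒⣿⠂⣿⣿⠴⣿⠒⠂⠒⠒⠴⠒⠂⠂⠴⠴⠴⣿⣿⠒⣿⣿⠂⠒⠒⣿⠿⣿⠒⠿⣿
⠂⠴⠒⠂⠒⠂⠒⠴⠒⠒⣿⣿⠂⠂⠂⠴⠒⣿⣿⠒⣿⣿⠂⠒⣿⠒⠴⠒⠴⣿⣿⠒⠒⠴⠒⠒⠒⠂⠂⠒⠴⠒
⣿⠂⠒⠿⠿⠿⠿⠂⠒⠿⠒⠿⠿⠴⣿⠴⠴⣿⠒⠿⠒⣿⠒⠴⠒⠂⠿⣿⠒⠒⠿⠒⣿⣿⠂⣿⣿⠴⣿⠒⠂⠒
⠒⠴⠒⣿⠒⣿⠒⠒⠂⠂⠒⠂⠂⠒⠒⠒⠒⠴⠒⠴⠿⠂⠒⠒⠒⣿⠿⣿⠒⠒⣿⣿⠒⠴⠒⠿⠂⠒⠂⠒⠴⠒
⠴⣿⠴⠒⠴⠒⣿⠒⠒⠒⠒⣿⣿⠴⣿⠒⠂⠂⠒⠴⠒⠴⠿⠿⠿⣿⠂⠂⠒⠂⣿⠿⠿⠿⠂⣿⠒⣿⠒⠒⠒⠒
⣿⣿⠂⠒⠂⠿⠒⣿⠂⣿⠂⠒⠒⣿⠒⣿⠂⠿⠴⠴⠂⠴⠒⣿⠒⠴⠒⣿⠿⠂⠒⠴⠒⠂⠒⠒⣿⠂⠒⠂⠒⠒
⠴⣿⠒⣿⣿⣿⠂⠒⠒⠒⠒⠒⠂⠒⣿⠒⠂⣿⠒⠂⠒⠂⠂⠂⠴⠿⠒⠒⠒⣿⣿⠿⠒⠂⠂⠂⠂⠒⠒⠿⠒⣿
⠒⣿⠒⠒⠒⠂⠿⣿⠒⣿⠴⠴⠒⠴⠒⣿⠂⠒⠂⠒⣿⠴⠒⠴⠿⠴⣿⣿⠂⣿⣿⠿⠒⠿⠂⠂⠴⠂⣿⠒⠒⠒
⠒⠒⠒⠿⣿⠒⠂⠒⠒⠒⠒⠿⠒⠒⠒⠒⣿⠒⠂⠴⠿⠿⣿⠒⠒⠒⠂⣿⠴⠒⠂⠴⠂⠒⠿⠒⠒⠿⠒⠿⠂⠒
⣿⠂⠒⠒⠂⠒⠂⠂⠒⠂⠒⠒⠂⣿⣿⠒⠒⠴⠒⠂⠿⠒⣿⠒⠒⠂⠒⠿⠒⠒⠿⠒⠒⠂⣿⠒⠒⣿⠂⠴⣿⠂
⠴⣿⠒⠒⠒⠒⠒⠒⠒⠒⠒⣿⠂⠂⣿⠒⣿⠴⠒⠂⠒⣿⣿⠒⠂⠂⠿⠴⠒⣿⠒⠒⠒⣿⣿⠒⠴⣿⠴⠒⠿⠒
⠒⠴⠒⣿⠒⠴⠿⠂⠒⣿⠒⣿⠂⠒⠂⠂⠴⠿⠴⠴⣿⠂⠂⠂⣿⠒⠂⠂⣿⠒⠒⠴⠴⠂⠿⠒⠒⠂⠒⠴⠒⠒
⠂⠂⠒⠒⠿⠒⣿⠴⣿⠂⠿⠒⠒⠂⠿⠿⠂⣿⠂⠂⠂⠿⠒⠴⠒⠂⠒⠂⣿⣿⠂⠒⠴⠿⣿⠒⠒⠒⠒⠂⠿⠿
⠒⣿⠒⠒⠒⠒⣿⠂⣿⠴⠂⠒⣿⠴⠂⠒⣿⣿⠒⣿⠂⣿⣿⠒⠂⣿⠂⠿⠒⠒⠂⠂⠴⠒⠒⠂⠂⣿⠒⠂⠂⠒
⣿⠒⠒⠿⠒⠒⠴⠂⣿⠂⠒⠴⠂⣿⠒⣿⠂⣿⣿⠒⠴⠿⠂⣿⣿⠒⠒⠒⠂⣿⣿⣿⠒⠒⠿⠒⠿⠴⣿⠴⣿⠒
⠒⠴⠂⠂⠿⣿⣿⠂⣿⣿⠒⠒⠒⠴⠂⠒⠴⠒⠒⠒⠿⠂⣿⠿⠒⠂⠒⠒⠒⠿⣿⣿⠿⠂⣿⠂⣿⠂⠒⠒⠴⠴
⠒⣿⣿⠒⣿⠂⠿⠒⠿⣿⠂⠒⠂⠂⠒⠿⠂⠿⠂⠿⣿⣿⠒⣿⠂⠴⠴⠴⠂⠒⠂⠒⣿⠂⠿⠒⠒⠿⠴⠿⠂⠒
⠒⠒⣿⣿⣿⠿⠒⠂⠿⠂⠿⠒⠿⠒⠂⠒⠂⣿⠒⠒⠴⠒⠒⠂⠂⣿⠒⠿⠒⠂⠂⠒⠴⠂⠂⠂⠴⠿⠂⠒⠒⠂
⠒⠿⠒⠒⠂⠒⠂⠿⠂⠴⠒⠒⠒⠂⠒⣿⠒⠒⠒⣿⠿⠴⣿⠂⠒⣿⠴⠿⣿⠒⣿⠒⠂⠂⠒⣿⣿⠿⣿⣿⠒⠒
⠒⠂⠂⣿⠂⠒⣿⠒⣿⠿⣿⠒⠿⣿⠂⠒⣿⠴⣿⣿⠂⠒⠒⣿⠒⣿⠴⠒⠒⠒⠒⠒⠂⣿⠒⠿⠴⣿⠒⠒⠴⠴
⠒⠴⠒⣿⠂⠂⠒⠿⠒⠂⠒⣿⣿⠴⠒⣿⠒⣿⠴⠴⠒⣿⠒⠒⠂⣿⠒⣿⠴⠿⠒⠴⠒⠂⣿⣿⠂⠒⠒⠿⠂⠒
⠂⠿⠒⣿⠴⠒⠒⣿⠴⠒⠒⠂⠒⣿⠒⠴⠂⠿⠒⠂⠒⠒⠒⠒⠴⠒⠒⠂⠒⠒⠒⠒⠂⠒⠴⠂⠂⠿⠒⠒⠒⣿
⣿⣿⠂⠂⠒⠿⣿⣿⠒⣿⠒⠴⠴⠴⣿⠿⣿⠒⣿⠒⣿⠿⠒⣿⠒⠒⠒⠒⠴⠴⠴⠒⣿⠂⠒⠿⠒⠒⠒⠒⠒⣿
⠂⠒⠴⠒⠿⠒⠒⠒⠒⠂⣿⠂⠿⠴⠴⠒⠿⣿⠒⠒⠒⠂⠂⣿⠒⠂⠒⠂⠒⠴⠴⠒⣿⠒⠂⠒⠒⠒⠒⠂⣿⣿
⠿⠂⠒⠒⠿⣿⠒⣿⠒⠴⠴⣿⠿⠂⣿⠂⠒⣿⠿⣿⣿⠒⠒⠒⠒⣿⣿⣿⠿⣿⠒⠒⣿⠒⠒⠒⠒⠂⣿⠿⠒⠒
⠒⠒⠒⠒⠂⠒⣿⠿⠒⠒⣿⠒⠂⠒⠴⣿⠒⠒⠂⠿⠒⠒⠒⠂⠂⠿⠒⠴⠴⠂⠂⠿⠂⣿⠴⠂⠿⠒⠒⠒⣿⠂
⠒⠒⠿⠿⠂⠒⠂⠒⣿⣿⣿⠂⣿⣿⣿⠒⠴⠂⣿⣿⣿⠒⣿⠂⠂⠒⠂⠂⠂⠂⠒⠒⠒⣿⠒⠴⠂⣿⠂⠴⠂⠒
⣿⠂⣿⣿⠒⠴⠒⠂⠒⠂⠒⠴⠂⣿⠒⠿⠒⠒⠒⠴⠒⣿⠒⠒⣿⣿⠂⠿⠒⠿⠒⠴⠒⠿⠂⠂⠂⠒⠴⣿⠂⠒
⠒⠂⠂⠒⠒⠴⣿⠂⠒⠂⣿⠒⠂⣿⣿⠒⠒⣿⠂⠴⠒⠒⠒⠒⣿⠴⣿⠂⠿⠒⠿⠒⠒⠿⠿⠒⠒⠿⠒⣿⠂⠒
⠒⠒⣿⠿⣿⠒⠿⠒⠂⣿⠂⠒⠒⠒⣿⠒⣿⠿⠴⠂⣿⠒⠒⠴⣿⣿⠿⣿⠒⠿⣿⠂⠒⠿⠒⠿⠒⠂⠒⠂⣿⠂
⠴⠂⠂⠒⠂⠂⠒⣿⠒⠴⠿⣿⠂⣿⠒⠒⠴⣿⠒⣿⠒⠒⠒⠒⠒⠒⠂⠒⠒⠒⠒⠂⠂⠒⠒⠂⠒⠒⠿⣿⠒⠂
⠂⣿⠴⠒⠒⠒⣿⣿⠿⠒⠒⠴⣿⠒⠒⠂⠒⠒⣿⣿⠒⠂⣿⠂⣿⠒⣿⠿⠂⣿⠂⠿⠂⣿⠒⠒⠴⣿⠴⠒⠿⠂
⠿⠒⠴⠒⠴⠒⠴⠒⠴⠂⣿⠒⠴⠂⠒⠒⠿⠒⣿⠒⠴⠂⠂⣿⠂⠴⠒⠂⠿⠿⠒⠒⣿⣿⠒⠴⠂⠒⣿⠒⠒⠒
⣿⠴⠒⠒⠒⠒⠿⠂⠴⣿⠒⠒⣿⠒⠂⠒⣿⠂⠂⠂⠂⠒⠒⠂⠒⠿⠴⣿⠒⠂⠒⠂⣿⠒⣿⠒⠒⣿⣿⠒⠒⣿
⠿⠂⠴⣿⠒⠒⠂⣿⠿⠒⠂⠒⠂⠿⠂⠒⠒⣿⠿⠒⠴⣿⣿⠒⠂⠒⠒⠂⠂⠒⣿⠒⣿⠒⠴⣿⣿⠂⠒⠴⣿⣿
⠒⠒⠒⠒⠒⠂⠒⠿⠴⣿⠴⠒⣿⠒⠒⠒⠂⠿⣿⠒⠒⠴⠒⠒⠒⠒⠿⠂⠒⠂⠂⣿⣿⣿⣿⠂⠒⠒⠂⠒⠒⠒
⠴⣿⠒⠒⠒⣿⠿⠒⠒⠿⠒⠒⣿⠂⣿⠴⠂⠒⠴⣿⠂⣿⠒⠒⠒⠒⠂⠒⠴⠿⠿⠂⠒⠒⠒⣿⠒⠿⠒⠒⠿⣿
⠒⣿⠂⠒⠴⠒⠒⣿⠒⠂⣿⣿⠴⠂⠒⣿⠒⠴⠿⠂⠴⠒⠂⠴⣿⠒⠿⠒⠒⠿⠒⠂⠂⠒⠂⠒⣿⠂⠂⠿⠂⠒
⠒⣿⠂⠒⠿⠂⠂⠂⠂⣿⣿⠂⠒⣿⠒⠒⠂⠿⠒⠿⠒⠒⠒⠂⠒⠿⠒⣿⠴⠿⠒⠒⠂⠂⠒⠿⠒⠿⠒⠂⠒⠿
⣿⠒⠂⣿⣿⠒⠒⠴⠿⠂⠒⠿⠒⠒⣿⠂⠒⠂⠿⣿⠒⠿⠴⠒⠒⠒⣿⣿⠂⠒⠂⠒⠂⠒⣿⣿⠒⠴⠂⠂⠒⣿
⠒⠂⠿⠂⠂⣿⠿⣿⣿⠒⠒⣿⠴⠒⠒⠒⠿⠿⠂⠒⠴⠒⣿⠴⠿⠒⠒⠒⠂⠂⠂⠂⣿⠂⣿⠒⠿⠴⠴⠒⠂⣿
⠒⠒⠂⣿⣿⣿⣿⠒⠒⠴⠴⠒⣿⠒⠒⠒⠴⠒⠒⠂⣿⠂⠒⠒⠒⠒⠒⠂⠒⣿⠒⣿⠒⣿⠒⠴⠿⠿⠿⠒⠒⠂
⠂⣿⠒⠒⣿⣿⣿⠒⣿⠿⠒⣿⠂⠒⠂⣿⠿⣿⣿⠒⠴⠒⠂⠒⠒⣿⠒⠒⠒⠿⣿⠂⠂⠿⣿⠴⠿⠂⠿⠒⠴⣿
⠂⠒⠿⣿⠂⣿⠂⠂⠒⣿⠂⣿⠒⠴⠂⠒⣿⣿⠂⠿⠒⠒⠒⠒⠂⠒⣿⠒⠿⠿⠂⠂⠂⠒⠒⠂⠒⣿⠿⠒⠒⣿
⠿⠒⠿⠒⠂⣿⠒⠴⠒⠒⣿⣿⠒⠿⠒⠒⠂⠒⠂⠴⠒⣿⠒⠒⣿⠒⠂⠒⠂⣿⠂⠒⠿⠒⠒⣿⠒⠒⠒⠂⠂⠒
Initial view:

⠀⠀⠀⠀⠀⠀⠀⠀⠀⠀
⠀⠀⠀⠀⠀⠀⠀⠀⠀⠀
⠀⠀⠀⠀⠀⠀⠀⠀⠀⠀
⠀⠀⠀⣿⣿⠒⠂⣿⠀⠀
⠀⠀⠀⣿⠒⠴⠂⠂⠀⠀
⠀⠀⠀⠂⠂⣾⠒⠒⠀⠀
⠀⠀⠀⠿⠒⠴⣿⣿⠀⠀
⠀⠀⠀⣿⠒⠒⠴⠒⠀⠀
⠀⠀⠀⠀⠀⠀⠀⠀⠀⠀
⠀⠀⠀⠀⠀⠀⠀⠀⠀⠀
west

⠀⠀⠀⠀⠀⠀⠀⠀⠀⠀
⠀⠀⠀⠀⠀⠀⠀⠀⠀⠀
⠀⠀⠀⠀⠀⠀⠀⠀⠀⠀
⠀⠀⠀⠒⣿⣿⠒⠂⣿⠀
⠀⠀⠀⠒⣿⠒⠴⠂⠂⠀
⠀⠀⠀⠂⠂⣾⠂⠒⠒⠀
⠀⠀⠀⣿⠿⠒⠴⣿⣿⠀
⠀⠀⠀⠿⣿⠒⠒⠴⠒⠀
⠀⠀⠀⠀⠀⠀⠀⠀⠀⠀
⠀⠀⠀⠀⠀⠀⠀⠀⠀⠀

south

⠀⠀⠀⠀⠀⠀⠀⠀⠀⠀
⠀⠀⠀⠀⠀⠀⠀⠀⠀⠀
⠀⠀⠀⠒⣿⣿⠒⠂⣿⠀
⠀⠀⠀⠒⣿⠒⠴⠂⠂⠀
⠀⠀⠀⠂⠂⠂⠂⠒⠒⠀
⠀⠀⠀⣿⠿⣾⠴⣿⣿⠀
⠀⠀⠀⠿⣿⠒⠒⠴⠒⠀
⠀⠀⠀⠒⠴⣿⠂⣿⠀⠀
⠀⠀⠀⠀⠀⠀⠀⠀⠀⠀
⠀⠀⠀⠀⠀⠀⠀⠀⠀⠀

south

⠀⠀⠀⠀⠀⠀⠀⠀⠀⠀
⠀⠀⠀⠒⣿⣿⠒⠂⣿⠀
⠀⠀⠀⠒⣿⠒⠴⠂⠂⠀
⠀⠀⠀⠂⠂⠂⠂⠒⠒⠀
⠀⠀⠀⣿⠿⠒⠴⣿⣿⠀
⠀⠀⠀⠿⣿⣾⠒⠴⠒⠀
⠀⠀⠀⠒⠴⣿⠂⣿⠀⠀
⠀⠀⠀⠴⠿⠂⠴⠒⠀⠀
⠀⠀⠀⠀⠀⠀⠀⠀⠀⠀
⠀⠀⠀⠀⠀⠀⠀⠀⠀⠀

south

⠀⠀⠀⠒⣿⣿⠒⠂⣿⠀
⠀⠀⠀⠒⣿⠒⠴⠂⠂⠀
⠀⠀⠀⠂⠂⠂⠂⠒⠒⠀
⠀⠀⠀⣿⠿⠒⠴⣿⣿⠀
⠀⠀⠀⠿⣿⠒⠒⠴⠒⠀
⠀⠀⠀⠒⠴⣾⠂⣿⠀⠀
⠀⠀⠀⠴⠿⠂⠴⠒⠀⠀
⠀⠀⠀⠿⠒⠿⠒⠒⠀⠀
⠀⠀⠀⠀⠀⠀⠀⠀⠀⠀
⠀⠀⠀⠀⠀⠀⠀⠀⠀⠀

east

⠀⠀⠒⣿⣿⠒⠂⣿⠀⠀
⠀⠀⠒⣿⠒⠴⠂⠂⠀⠀
⠀⠀⠂⠂⠂⠂⠒⠒⠀⠀
⠀⠀⣿⠿⠒⠴⣿⣿⠀⠀
⠀⠀⠿⣿⠒⠒⠴⠒⠀⠀
⠀⠀⠒⠴⣿⣾⣿⠒⠀⠀
⠀⠀⠴⠿⠂⠴⠒⠂⠀⠀
⠀⠀⠿⠒⠿⠒⠒⠒⠀⠀
⠀⠀⠀⠀⠀⠀⠀⠀⠀⠀
⠀⠀⠀⠀⠀⠀⠀⠀⠀⠀

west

⠀⠀⠀⠒⣿⣿⠒⠂⣿⠀
⠀⠀⠀⠒⣿⠒⠴⠂⠂⠀
⠀⠀⠀⠂⠂⠂⠂⠒⠒⠀
⠀⠀⠀⣿⠿⠒⠴⣿⣿⠀
⠀⠀⠀⠿⣿⠒⠒⠴⠒⠀
⠀⠀⠀⠒⠴⣾⠂⣿⠒⠀
⠀⠀⠀⠴⠿⠂⠴⠒⠂⠀
⠀⠀⠀⠿⠒⠿⠒⠒⠒⠀
⠀⠀⠀⠀⠀⠀⠀⠀⠀⠀
⠀⠀⠀⠀⠀⠀⠀⠀⠀⠀

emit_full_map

⠒⣿⣿⠒⠂⣿
⠒⣿⠒⠴⠂⠂
⠂⠂⠂⠂⠒⠒
⣿⠿⠒⠴⣿⣿
⠿⣿⠒⠒⠴⠒
⠒⠴⣾⠂⣿⠒
⠴⠿⠂⠴⠒⠂
⠿⠒⠿⠒⠒⠒

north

⠀⠀⠀⠀⠀⠀⠀⠀⠀⠀
⠀⠀⠀⠒⣿⣿⠒⠂⣿⠀
⠀⠀⠀⠒⣿⠒⠴⠂⠂⠀
⠀⠀⠀⠂⠂⠂⠂⠒⠒⠀
⠀⠀⠀⣿⠿⠒⠴⣿⣿⠀
⠀⠀⠀⠿⣿⣾⠒⠴⠒⠀
⠀⠀⠀⠒⠴⣿⠂⣿⠒⠀
⠀⠀⠀⠴⠿⠂⠴⠒⠂⠀
⠀⠀⠀⠿⠒⠿⠒⠒⠒⠀
⠀⠀⠀⠀⠀⠀⠀⠀⠀⠀

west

⠀⠀⠀⠀⠀⠀⠀⠀⠀⠀
⠀⠀⠀⠀⠒⣿⣿⠒⠂⣿
⠀⠀⠀⠀⠒⣿⠒⠴⠂⠂
⠀⠀⠀⣿⠂⠂⠂⠂⠒⠒
⠀⠀⠀⠒⣿⠿⠒⠴⣿⣿
⠀⠀⠀⠂⠿⣾⠒⠒⠴⠒
⠀⠀⠀⠂⠒⠴⣿⠂⣿⠒
⠀⠀⠀⠒⠴⠿⠂⠴⠒⠂
⠀⠀⠀⠀⠿⠒⠿⠒⠒⠒
⠀⠀⠀⠀⠀⠀⠀⠀⠀⠀

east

⠀⠀⠀⠀⠀⠀⠀⠀⠀⠀
⠀⠀⠀⠒⣿⣿⠒⠂⣿⠀
⠀⠀⠀⠒⣿⠒⠴⠂⠂⠀
⠀⠀⣿⠂⠂⠂⠂⠒⠒⠀
⠀⠀⠒⣿⠿⠒⠴⣿⣿⠀
⠀⠀⠂⠿⣿⣾⠒⠴⠒⠀
⠀⠀⠂⠒⠴⣿⠂⣿⠒⠀
⠀⠀⠒⠴⠿⠂⠴⠒⠂⠀
⠀⠀⠀⠿⠒⠿⠒⠒⠒⠀
⠀⠀⠀⠀⠀⠀⠀⠀⠀⠀

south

⠀⠀⠀⠒⣿⣿⠒⠂⣿⠀
⠀⠀⠀⠒⣿⠒⠴⠂⠂⠀
⠀⠀⣿⠂⠂⠂⠂⠒⠒⠀
⠀⠀⠒⣿⠿⠒⠴⣿⣿⠀
⠀⠀⠂⠿⣿⠒⠒⠴⠒⠀
⠀⠀⠂⠒⠴⣾⠂⣿⠒⠀
⠀⠀⠒⠴⠿⠂⠴⠒⠂⠀
⠀⠀⠀⠿⠒⠿⠒⠒⠒⠀
⠀⠀⠀⠀⠀⠀⠀⠀⠀⠀
⠀⠀⠀⠀⠀⠀⠀⠀⠀⠀

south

⠀⠀⠀⠒⣿⠒⠴⠂⠂⠀
⠀⠀⣿⠂⠂⠂⠂⠒⠒⠀
⠀⠀⠒⣿⠿⠒⠴⣿⣿⠀
⠀⠀⠂⠿⣿⠒⠒⠴⠒⠀
⠀⠀⠂⠒⠴⣿⠂⣿⠒⠀
⠀⠀⠒⠴⠿⣾⠴⠒⠂⠀
⠀⠀⠀⠿⠒⠿⠒⠒⠒⠀
⠀⠀⠀⠂⠿⣿⠒⠿⠀⠀
⠀⠀⠀⠀⠀⠀⠀⠀⠀⠀
⠀⠀⠀⠀⠀⠀⠀⠀⠀⠀

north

⠀⠀⠀⠒⣿⣿⠒⠂⣿⠀
⠀⠀⠀⠒⣿⠒⠴⠂⠂⠀
⠀⠀⣿⠂⠂⠂⠂⠒⠒⠀
⠀⠀⠒⣿⠿⠒⠴⣿⣿⠀
⠀⠀⠂⠿⣿⠒⠒⠴⠒⠀
⠀⠀⠂⠒⠴⣾⠂⣿⠒⠀
⠀⠀⠒⠴⠿⠂⠴⠒⠂⠀
⠀⠀⠀⠿⠒⠿⠒⠒⠒⠀
⠀⠀⠀⠂⠿⣿⠒⠿⠀⠀
⠀⠀⠀⠀⠀⠀⠀⠀⠀⠀

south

⠀⠀⠀⠒⣿⠒⠴⠂⠂⠀
⠀⠀⣿⠂⠂⠂⠂⠒⠒⠀
⠀⠀⠒⣿⠿⠒⠴⣿⣿⠀
⠀⠀⠂⠿⣿⠒⠒⠴⠒⠀
⠀⠀⠂⠒⠴⣿⠂⣿⠒⠀
⠀⠀⠒⠴⠿⣾⠴⠒⠂⠀
⠀⠀⠀⠿⠒⠿⠒⠒⠒⠀
⠀⠀⠀⠂⠿⣿⠒⠿⠀⠀
⠀⠀⠀⠀⠀⠀⠀⠀⠀⠀
⠀⠀⠀⠀⠀⠀⠀⠀⠀⠀

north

⠀⠀⠀⠒⣿⣿⠒⠂⣿⠀
⠀⠀⠀⠒⣿⠒⠴⠂⠂⠀
⠀⠀⣿⠂⠂⠂⠂⠒⠒⠀
⠀⠀⠒⣿⠿⠒⠴⣿⣿⠀
⠀⠀⠂⠿⣿⠒⠒⠴⠒⠀
⠀⠀⠂⠒⠴⣾⠂⣿⠒⠀
⠀⠀⠒⠴⠿⠂⠴⠒⠂⠀
⠀⠀⠀⠿⠒⠿⠒⠒⠒⠀
⠀⠀⠀⠂⠿⣿⠒⠿⠀⠀
⠀⠀⠀⠀⠀⠀⠀⠀⠀⠀


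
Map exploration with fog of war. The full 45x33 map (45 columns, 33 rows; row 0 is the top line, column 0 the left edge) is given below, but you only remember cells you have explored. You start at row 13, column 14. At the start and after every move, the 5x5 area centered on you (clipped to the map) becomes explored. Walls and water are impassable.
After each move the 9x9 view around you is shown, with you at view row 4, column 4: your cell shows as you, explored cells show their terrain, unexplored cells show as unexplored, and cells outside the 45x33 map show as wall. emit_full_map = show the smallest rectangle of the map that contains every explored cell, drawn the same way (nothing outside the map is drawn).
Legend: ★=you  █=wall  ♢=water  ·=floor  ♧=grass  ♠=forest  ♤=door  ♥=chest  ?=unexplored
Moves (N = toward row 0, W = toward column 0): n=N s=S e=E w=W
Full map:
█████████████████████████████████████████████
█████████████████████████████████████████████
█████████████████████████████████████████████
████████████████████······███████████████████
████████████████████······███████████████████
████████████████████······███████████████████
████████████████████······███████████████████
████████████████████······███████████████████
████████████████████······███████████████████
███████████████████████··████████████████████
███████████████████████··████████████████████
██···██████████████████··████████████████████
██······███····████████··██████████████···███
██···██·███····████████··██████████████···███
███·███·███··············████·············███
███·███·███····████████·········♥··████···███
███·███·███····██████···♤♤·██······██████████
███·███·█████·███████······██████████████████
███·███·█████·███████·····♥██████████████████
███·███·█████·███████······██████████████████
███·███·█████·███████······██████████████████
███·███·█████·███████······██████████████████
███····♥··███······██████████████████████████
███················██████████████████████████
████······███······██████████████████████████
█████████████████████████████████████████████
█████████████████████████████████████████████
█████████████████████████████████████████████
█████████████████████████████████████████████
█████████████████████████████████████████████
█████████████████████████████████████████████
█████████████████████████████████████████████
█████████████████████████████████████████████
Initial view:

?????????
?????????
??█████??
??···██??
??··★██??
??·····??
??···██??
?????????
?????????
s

?????????
??█████??
??···██??
??···██??
??··★··??
??···██??
??···██??
?????????
?????????

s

??█████??
??···██??
??···██??
??·····??
??··★██??
??···██??
??█·███??
?????????
?????????

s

??···██??
??···██??
??·····??
??···██??
??··★██??
??█·███??
??█·███??
?????????
?????????

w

???···██?
???···██?
??······?
??····██?
??··★·██?
??██·███?
??██·███?
?????????
?????????

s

???···██?
??······?
??····██?
??····██?
??██★███?
??██·███?
??██·██??
?????????
?????????

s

??······?
??····██?
??····██?
??██·███?
??██★███?
??██·██??
??██·██??
?????????
?????????

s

??····██?
??····██?
??██·███?
??██·███?
??██★██??
??██·██??
??██·██??
?????????
?????????

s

??····██?
??██·███?
??██·███?
??██·██??
??██★██??
??██·██??
??██···??
?????????
?????????

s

??██·███?
??██·███?
??██·██??
??██·██??
??██★██??
??██···??
??·····??
?????????
?????????

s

??██·███?
??██·██??
??██·██??
??██·██??
??██★··??
??·····??
??██···??
?????????
?????????

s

??██·██??
??██·██??
??██·██??
??██···??
??··★··??
??██···??
??█████??
?????????
?????????

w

???██·██?
???██·██?
??███·██?
??███···?
??··★···?
??███···?
??██████?
?????????
?????????

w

????██·██
????██·██
??████·██
??·███···
??··★····
??·███···
??███████
?????????
?????????

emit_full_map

???█████
???···██
???···██
??······
??····██
??····██
??██·███
??██·███
??██·██?
??██·██?
████·██?
·███···?
··★····?
·███···?
███████?

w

?????██·█
?????██·█
??█████·█
??··███··
??··★····
??··███··
??███████
?????????
?????????

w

??????██·
??????██·
??·█████·
??♥··███·
??··★····
??···███·
??███████
?????????
?????????

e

?????██·█
?????██·█
?·█████·█
?♥··███··
?···★····
?···███··
?████████
?????????
?????????

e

????██·██
????██·██
·█████·██
♥··███···
····★····
···███···
█████████
?????????
?????????

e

???██·██?
???██·██?
█████·██?
··███···?
····★···?
··███···?
████████?
?????????
?????????

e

??██·██??
??██·██??
████·██??
·███···??
····★··??
·███···??
███████??
?????????
?????????

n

??██·███?
??██·██??
??██·██??
████·██??
·███★··??
·······??
·███···??
███████??
?????????

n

??██·███?
??██·███?
??██·██??
??██·██??
████★██??
·███···??
·······??
·███···??
███████??

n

??····██?
??██·███?
??██·███?
??██·██??
??██★██??
████·██??
·███···??
·······??
·███···??

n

??····██?
??····██?
??██·███?
??██·███?
??██★██??
??██·██??
████·██??
·███···??
·······??

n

??······?
??····██?
??····██?
??██·███?
??██★███?
??██·██??
??██·██??
████·██??
·███···??

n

???···██?
??······?
??····██?
??····██?
??██★███?
??██·███?
??██·██??
??██·██??
████·██??

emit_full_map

?????█████
?????···██
?????···██
????······
????····██
????····██
????██★███
????██·███
????██·██?
????██·██?
·█████·██?
♥··███···?
·········?
···███···?
█████████?

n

???···██?
???···██?
??······?
??····██?
??··★·██?
??██·███?
??██·███?
??██·██??
??██·██??

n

???█████?
???···██?
??····██?
??······?
??··★·██?
??····██?
??██·███?
??██·███?
??██·██??

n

?????????
???█████?
??····██?
??····██?
??··★···?
??····██?
??····██?
??██·███?
??██·███?

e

?????????
??█████??
?····██??
?····██??
?···★··??
?····██??
?····██??
?██·███??
?██·███??

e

?????????
?█████???
····███??
····███??
····★··??
····███??
····███??
██·███???
██·███???

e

?????????
█████????
···████??
···████??
····★··??
···████??
···████??
█·███????
█·███????

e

?????????
████?????
··█████??
··█████??
····★··??
··█████??
··█████??
·███?????
·███?????

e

?????????
███??????
·██████??
·██████??
····★··??
·██████??
·██████??
███??????
███??????

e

?????????
██???????
███████??
███████??
····★··??
███████??
██████·??
██???????
██???????

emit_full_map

?????█████?????
????····███████
????····███████
????········★··
????····███████
????····██████·
????██·███?????
????██·███?????
????██·██??????
????██·██??????
·█████·██??????
♥··███···??????
·········??????
···███···??????
█████████??????

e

?????????
█????????
███████??
███████??
····★··??
███████??
█████··??
█????????
█????????

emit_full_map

?????█████??????
????····████████
????····████████
????·········★··
????····████████
????····██████··
????██·███??????
????██·███??????
????██·██???????
????██·██???????
·█████·██???????
♥··███···???????
·········???????
···███···???????
█████████???????


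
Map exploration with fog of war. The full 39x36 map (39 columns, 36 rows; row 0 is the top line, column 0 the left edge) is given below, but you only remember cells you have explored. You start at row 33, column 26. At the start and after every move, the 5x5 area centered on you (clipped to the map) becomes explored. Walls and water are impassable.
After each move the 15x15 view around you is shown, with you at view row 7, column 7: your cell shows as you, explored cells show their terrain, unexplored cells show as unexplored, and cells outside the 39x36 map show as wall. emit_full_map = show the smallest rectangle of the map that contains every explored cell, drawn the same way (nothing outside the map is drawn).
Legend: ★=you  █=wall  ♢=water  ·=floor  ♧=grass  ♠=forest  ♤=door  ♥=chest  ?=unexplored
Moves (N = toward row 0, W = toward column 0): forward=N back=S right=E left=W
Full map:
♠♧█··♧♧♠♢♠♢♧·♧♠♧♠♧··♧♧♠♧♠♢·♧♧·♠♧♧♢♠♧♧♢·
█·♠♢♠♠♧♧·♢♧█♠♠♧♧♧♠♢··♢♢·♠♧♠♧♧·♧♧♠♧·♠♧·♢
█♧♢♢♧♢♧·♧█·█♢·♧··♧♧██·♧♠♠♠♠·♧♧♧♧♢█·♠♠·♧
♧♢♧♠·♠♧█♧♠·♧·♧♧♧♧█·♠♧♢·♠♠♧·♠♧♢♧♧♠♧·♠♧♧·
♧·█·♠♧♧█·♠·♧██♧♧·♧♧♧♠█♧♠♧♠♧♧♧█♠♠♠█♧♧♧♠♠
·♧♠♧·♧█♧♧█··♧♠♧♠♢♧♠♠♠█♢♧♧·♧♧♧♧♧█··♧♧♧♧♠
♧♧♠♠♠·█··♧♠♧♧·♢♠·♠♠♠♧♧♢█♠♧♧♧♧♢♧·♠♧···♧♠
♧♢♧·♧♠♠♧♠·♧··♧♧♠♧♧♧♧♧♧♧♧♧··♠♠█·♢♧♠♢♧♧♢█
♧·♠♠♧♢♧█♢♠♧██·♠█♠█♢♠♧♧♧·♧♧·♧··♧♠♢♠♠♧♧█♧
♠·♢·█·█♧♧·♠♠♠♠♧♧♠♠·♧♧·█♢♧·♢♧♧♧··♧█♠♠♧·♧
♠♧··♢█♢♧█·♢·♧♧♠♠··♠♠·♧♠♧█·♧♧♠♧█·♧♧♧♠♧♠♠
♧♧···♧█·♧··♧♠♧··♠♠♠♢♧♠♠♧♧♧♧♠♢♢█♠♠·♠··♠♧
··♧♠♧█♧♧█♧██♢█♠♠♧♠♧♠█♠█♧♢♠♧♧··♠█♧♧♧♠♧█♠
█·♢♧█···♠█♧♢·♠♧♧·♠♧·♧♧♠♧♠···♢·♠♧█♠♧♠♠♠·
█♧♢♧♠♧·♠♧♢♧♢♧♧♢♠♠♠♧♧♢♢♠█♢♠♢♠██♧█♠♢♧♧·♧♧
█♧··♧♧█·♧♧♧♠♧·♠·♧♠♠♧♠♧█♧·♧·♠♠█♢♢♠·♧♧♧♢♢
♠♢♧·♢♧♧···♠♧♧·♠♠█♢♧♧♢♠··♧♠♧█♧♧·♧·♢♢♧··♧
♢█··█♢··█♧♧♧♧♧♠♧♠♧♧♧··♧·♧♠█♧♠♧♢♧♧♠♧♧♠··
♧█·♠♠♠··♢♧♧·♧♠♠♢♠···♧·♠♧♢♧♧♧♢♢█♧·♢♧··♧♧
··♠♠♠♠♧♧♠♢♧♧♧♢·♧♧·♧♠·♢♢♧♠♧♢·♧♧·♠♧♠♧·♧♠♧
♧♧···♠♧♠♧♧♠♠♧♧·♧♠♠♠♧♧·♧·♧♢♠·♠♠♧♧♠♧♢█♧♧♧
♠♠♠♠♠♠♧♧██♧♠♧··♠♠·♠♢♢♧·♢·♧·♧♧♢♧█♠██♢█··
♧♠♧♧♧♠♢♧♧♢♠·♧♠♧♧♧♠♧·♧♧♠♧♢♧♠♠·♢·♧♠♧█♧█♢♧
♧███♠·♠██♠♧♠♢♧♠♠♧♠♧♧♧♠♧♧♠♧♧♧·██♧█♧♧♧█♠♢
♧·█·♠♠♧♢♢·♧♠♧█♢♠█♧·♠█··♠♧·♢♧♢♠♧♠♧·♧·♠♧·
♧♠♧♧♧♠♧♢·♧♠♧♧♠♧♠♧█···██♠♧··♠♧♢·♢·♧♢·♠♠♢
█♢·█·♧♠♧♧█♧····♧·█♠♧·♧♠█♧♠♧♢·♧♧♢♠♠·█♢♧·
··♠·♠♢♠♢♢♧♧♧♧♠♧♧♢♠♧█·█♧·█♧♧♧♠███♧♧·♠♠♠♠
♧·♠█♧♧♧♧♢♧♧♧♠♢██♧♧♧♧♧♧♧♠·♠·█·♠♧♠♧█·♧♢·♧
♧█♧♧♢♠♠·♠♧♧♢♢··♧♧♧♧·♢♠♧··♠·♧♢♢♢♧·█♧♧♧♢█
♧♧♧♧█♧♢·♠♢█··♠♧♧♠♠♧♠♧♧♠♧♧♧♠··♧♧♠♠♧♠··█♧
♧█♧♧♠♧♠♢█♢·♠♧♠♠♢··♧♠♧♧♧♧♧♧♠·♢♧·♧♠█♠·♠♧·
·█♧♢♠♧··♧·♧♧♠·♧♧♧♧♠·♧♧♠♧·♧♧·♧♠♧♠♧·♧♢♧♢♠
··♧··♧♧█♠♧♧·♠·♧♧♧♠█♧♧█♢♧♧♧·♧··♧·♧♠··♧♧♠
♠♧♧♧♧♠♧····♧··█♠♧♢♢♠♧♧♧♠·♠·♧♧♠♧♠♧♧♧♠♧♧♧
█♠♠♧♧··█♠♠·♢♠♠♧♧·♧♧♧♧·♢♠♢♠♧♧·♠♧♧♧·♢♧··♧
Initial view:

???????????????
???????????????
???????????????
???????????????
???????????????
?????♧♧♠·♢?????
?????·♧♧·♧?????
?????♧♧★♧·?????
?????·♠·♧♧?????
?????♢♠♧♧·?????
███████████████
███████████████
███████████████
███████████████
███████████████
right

???????????????
???????????????
???????????????
???????????????
???????????????
????♧♧♠·♢♧?????
????·♧♧·♧♠?????
????♧♧·★··?????
????·♠·♧♧♠?????
????♢♠♧♧·♠?????
███████████████
███████████████
███████████████
███████████████
███████████████

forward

???????????????
???????????????
???????????????
???????????????
???????????????
?????♧♠··♧?????
????♧♧♠·♢♧?????
????·♧♧★♧♠?????
????♧♧·♧··?????
????·♠·♧♧♠?????
????♢♠♧♧·♠?????
███████████████
███████████████
███████████████
███████████████

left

???????????????
???????????????
???????????????
???????????????
???????????????
?????♧♧♠··♧????
?????♧♧♠·♢♧????
?????·♧★·♧♠????
?????♧♧·♧··????
?????·♠·♧♧♠????
?????♢♠♧♧·♠????
███████████████
███████████████
███████████████
███████████████

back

???????????????
???????????????
???????????????
???????????????
?????♧♧♠··♧????
?????♧♧♠·♢♧????
?????·♧♧·♧♠????
?????♧♧★♧··????
?????·♠·♧♧♠????
?????♢♠♧♧·♠????
███████████████
███████████████
███████████████
███████████████
███████████████

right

???????????????
???????????????
???????????????
???????????????
????♧♧♠··♧?????
????♧♧♠·♢♧?????
????·♧♧·♧♠?????
????♧♧·★··?????
????·♠·♧♧♠?????
????♢♠♧♧·♠?????
███████████████
███████████████
███████████████
███████████████
███████████████

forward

???????????????
???????????????
???????????????
???????????????
???????????????
????♧♧♠··♧?????
????♧♧♠·♢♧?????
????·♧♧★♧♠?????
????♧♧·♧··?????
????·♠·♧♧♠?????
????♢♠♧♧·♠?????
███████████████
███████████████
███████████████
███████████████

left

???????????????
???????????????
???????????????
???????????????
???????????????
?????♧♧♠··♧????
?????♧♧♠·♢♧????
?????·♧★·♧♠????
?????♧♧·♧··????
?????·♠·♧♧♠????
?????♢♠♧♧·♠????
███████████████
███████████████
███████████████
███████████████

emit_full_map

♧♧♠··♧
♧♧♠·♢♧
·♧★·♧♠
♧♧·♧··
·♠·♧♧♠
♢♠♧♧·♠

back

???????????????
???????????????
???????????????
???????????????
?????♧♧♠··♧????
?????♧♧♠·♢♧????
?????·♧♧·♧♠????
?????♧♧★♧··????
?????·♠·♧♧♠????
?????♢♠♧♧·♠????
███████████████
███████████████
███████████████
███████████████
███████████████

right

???????????????
???????????????
???????????????
???????????????
????♧♧♠··♧?????
????♧♧♠·♢♧?????
????·♧♧·♧♠?????
????♧♧·★··?????
????·♠·♧♧♠?????
????♢♠♧♧·♠?????
███████████████
███████████████
███████████████
███████████████
███████████████

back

???????????????
???????????????
???????????????
????♧♧♠··♧?????
????♧♧♠·♢♧?????
????·♧♧·♧♠?????
????♧♧·♧··?????
????·♠·★♧♠?????
????♢♠♧♧·♠?????
███████████████
███████████████
███████████████
███████████████
███████████████
███████████████

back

???????????????
???????????????
????♧♧♠··♧?????
????♧♧♠·♢♧?????
????·♧♧·♧♠?????
????♧♧·♧··?????
????·♠·♧♧♠?????
????♢♠♧★·♠?????
███████████████
███████████████
███████████████
███████████████
███████████████
███████████████
███████████████

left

???????????????
???????????????
?????♧♧♠··♧????
?????♧♧♠·♢♧????
?????·♧♧·♧♠????
?????♧♧·♧··????
?????·♠·♧♧♠????
?????♢♠★♧·♠????
███████████████
███████████████
███████████████
███████████████
███████████████
███████████████
███████████████

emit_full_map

♧♧♠··♧
♧♧♠·♢♧
·♧♧·♧♠
♧♧·♧··
·♠·♧♧♠
♢♠★♧·♠

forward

???????????????
???????????????
???????????????
?????♧♧♠··♧????
?????♧♧♠·♢♧????
?????·♧♧·♧♠????
?????♧♧·♧··????
?????·♠★♧♧♠????
?????♢♠♧♧·♠????
███████████████
███████████████
███████████████
███████████████
███████████████
███████████████

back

???????????????
???????????????
?????♧♧♠··♧????
?????♧♧♠·♢♧????
?????·♧♧·♧♠????
?????♧♧·♧··????
?????·♠·♧♧♠????
?????♢♠★♧·♠????
███████████████
███████████████
███████████████
███████████████
███████████████
███████████████
███████████████

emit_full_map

♧♧♠··♧
♧♧♠·♢♧
·♧♧·♧♠
♧♧·♧··
·♠·♧♧♠
♢♠★♧·♠
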